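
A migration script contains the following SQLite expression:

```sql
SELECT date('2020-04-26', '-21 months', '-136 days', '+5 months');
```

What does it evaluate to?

Adding -21 months to 2020-04-26 gives 2018-07-26.
Applying '-136 days' to 2018-07-26: counting 136 days back gives 2018-03-12.
Adding +5 months to 2018-03-12 gives 2018-08-12.

2018-08-12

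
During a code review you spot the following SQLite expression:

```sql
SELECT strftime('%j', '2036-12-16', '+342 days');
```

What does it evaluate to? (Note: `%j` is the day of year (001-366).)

327

First apply '+342 days': 2036-12-16 → 2037-11-23.
Day-of-year for 2037-11-23: days since 2037-01-01 inclusive = 327, zero-padded to 327.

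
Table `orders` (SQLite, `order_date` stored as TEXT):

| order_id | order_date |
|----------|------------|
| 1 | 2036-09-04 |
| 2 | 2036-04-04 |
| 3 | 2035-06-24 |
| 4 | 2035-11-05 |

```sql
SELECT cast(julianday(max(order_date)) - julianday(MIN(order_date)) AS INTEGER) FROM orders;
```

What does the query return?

MIN = 2035-06-24, MAX = 2036-09-04.
6 days remain in June 2035 after the 24th (30 − 24).
Full months from July 2035 through August 2036 contribute their day counts.
Then 4 days into September 2036.
Total: 6 + 31 + 31 + 30 + 31 + 30 + 31 + 31 + 29 + 31 + 30 + 31 + 30 + 31 + 31 + 4 = 438.

438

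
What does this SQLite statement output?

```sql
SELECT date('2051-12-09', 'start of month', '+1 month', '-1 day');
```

2051-12-31

`start of month` rewinds 2051-12-09 to 2051-12-01.
Adding +1 month to 2051-12-01 gives 2052-01-01.
Going back 1 day from 2052-01-01 reaches 2051-12-31 (last day of December, 31 days).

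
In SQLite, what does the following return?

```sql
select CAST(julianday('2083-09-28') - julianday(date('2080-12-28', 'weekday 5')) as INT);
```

`weekday 5` advances to the next Friday; 2080-12-28 is a Saturday, so it moves forward to 2081-01-03.
28 days remain in January 2081 after the 3rd (31 − 3).
Full months from February 2081 through August 2083 contribute their day counts.
Then 28 days into September 2083.
Total: 28 + 28 + 31 + 30 + 31 + 30 + 31 + 31 + 30 + 31 + 30 + 31 + 31 + 28 + 31 + 30 + 31 + 30 + 31 + 31 + 30 + 31 + 30 + 31 + 31 + 28 + 31 + 30 + 31 + 30 + 31 + 31 + 28 = 998.

998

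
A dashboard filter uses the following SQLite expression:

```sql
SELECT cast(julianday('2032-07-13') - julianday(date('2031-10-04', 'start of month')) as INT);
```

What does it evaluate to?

286

`start of month` rewinds 2031-10-04 to 2031-10-01.
30 days remain in October 2031 after the 1st (31 − 1).
Full months from November 2031 through June 2032 contribute their day counts.
Then 13 days into July 2032.
Total: 30 + 30 + 31 + 31 + 29 + 31 + 30 + 31 + 30 + 13 = 286.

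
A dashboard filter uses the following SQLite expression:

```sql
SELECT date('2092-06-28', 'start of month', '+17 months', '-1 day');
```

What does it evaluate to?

`start of month` rewinds 2092-06-28 to 2092-06-01.
Adding +17 months to 2092-06-01 gives 2093-11-01.
Going back 1 day from 2093-11-01 reaches 2093-10-31 (last day of October, 31 days).

2093-10-31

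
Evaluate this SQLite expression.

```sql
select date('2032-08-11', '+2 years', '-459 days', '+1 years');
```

Adding +2 years to 2032-08-11 gives 2034-08-11.
Applying '-459 days' to 2034-08-11: counting 459 days back gives 2033-05-09.
Adding +1 year to 2033-05-09 gives 2034-05-09.

2034-05-09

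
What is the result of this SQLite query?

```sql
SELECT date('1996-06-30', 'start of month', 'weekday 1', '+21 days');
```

`start of month` rewinds 1996-06-30 to 1996-06-01.
`weekday 1` advances to the next Monday; 1996-06-01 is a Saturday, so it moves forward to 1996-06-03.
Advancing 21 more days within June lands on 1996-06-24.

1996-06-24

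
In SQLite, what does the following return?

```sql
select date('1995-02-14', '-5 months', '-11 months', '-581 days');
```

Adding -5 months to 1995-02-14 gives 1994-09-14.
Adding -11 months to 1994-09-14 gives 1993-10-14.
Applying '-581 days' to 1993-10-14: counting 581 days back gives 1992-03-12.

1992-03-12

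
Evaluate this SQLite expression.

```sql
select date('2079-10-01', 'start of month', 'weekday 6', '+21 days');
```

2079-10-28

`start of month` rewinds 2079-10-01 to 2079-10-01.
`weekday 6` advances to the next Saturday; 2079-10-01 is a Sunday, so it moves forward to 2079-10-07.
Advancing 21 more days within October lands on 2079-10-28.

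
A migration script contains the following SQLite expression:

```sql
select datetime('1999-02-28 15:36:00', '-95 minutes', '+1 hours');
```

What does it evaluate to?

1999-02-28 15:01:00

95 minutes = 1h 35m; -95 minutes from 1999-02-28 15:36:00 is 1999-02-28 14:01:00.
+1 hours from 1999-02-28 14:01:00 is 1999-02-28 15:01:00.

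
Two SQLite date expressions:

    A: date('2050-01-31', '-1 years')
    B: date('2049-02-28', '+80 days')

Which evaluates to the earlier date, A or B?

A

A = 2049-01-31.
B = 2049-05-19.
A is earlier.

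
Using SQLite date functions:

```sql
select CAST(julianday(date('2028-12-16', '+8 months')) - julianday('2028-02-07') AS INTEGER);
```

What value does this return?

Adding +8 months to 2028-12-16 gives 2029-08-16.
22 days remain in February 2028 after the 7th (29 − 7).
Full months from March 2028 through July 2029 contribute their day counts.
Then 16 days into August 2029.
Total: 22 + 31 + 30 + 31 + 30 + 31 + 31 + 30 + 31 + 30 + 31 + 31 + 28 + 31 + 30 + 31 + 30 + 31 + 16 = 556.

556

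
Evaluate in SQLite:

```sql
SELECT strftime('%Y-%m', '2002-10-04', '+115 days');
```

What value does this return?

First apply '+115 days': 2002-10-04 → 2003-01-27.
`%Y-%m` extracts the year-month: 2003-01.

2003-01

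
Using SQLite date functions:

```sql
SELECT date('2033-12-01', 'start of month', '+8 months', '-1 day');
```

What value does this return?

2034-07-31

`start of month` rewinds 2033-12-01 to 2033-12-01.
Adding +8 months to 2033-12-01 gives 2034-08-01.
Going back 1 day from 2034-08-01 reaches 2034-07-31 (last day of July, 31 days).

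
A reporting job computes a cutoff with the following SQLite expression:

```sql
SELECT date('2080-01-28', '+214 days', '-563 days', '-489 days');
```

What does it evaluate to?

Applying '+214 days' to 2080-01-28: counting 214 days forward gives 2080-08-29.
Applying '-563 days' to 2080-08-29: counting 563 days back gives 2079-02-13.
Applying '-489 days' to 2079-02-13: counting 489 days back gives 2077-10-12.

2077-10-12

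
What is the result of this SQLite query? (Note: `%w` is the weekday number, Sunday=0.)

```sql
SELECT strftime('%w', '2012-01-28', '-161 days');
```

First apply '-161 days': 2012-01-28 → 2011-08-20.
2011-08-20 is a Saturday; with Sunday=0 that is 6.

6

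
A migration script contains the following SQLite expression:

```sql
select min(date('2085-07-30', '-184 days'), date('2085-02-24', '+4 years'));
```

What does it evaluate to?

date('2085-07-30', '-184 days') → 2085-01-27.
date('2085-02-24', '+4 years') → 2089-02-24.
Earlier of the two is 2085-01-27.

2085-01-27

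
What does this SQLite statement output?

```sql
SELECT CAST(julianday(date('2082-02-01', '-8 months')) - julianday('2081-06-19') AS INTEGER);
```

Adding -8 months to 2082-02-01 gives 2081-06-01.
Both dates are in June 2081: 19 − 1 = 18.
The subtraction is earlier − later, so the result is −18 → -18.

-18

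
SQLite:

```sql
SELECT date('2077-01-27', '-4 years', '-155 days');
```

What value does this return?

Adding -4 years to 2077-01-27 gives 2073-01-27.
Applying '-155 days' to 2073-01-27: counting 155 days back gives 2072-08-25.

2072-08-25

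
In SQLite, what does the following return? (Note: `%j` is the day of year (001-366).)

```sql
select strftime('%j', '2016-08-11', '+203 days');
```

061

First apply '+203 days': 2016-08-11 → 2017-03-02.
Day-of-year for 2017-03-02: days since 2017-01-01 inclusive = 61, zero-padded to 061.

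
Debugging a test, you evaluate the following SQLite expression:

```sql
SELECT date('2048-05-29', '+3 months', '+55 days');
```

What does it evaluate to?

2048-10-23

Adding +3 months to 2048-05-29 gives 2048-08-29.
Applying '+55 days' to 2048-08-29: counting 55 days forward gives 2048-10-23.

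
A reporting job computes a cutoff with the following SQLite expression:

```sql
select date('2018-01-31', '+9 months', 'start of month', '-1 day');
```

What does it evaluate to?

2018-09-30

Adding +9 months to 2018-01-31 gives 2018-10-31.
`start of month` rewinds 2018-10-31 to 2018-10-01.
Going back 1 day from 2018-10-01 reaches 2018-09-30 (last day of September, 30 days).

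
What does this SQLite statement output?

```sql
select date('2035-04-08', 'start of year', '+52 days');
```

2035-02-22

`start of year` rewinds 2035-04-08 to 2035-01-01.
Applying '+52 days' to 2035-01-01: counting 52 days forward gives 2035-02-22.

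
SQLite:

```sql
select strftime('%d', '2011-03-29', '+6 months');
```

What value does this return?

29

First apply '+6 months': 2011-03-29 → 2011-09-29.
`%d` extracts the 2-digit day of month: 29.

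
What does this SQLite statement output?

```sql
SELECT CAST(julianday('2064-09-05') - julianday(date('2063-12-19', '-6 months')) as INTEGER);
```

Adding -6 months to 2063-12-19 gives 2063-06-19.
11 days remain in June 2063 after the 19th (30 − 19).
Full months from July 2063 through August 2064 contribute their day counts.
Then 5 days into September 2064.
Total: 11 + 31 + 31 + 30 + 31 + 30 + 31 + 31 + 29 + 31 + 30 + 31 + 30 + 31 + 31 + 5 = 444.

444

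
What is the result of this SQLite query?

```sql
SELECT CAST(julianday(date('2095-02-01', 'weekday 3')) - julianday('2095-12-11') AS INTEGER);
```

-312

`weekday 3` advances to the next Wednesday; 2095-02-01 is a Tuesday, so it moves forward to 2095-02-02.
26 days remain in February 2095 after the 2nd (28 − 2).
Full months from March 2095 through November 2095 contribute their day counts.
Then 11 days into December 2095.
Total: 26 + 31 + 30 + 31 + 30 + 31 + 31 + 30 + 31 + 30 + 11 = 312.
The subtraction is earlier − later, so the result is −312 → -312.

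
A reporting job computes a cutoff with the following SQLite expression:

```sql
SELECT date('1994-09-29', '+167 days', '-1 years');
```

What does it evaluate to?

1994-03-15

Applying '+167 days' to 1994-09-29: counting 167 days forward gives 1995-03-15.
Adding -1 year to 1995-03-15 gives 1994-03-15.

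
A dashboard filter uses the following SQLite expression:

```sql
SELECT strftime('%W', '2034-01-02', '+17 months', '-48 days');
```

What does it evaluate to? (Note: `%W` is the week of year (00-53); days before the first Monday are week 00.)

15

First apply '+17 months', '-48 days': 2034-01-02 → 2035-04-15.
2035-04-15 is a Sunday. SQLite's %W counts Mondays since the year started; the result is 15.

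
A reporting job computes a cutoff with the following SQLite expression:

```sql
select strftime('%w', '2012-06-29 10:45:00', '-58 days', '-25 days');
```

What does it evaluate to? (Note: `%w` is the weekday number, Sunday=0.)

First apply '-58 days', '-25 days': 2012-06-29 10:45:00 → 2012-04-07 10:45:00.
2012-04-07 is a Saturday; with Sunday=0 that is 6.

6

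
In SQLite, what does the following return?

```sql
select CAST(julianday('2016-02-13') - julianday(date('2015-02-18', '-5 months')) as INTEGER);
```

513

Adding -5 months to 2015-02-18 gives 2014-09-18.
12 days remain in September 2014 after the 18th (30 − 18).
Full months from October 2014 through January 2016 contribute their day counts.
Then 13 days into February 2016.
Total: 12 + 31 + 30 + 31 + 31 + 28 + 31 + 30 + 31 + 30 + 31 + 31 + 30 + 31 + 30 + 31 + 31 + 13 = 513.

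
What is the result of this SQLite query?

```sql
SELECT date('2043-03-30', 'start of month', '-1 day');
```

`start of month` rewinds 2043-03-30 to 2043-03-01.
Going back 1 day from 2043-03-01 reaches 2043-02-28 (last day of February, 28 days).

2043-02-28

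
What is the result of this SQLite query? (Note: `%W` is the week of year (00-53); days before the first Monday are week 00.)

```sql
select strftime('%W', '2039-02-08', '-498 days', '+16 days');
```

First apply '-498 days', '+16 days': 2039-02-08 → 2037-10-14.
2037-10-14 is a Wednesday. SQLite's %W counts Mondays since the year started; the result is 41.

41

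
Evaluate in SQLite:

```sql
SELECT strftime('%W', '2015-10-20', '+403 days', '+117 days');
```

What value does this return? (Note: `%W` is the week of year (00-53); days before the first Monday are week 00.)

12

First apply '+403 days', '+117 days': 2015-10-20 → 2017-03-23.
2017-03-23 is a Thursday. SQLite's %W counts Mondays since the year started; the result is 12.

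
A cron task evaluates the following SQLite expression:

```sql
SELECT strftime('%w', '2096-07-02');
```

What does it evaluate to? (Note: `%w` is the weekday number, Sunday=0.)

1

2096-07-02 is a Monday; with Sunday=0 that is 1.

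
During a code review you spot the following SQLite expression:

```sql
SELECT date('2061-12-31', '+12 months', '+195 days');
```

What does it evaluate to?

2063-07-14

Adding +12 months to 2061-12-31 gives 2062-12-31.
Applying '+195 days' to 2062-12-31: counting 195 days forward gives 2063-07-14.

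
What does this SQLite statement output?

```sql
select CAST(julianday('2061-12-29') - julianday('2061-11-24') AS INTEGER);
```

6 days remain in November 2061 after the 24th (30 − 24).
Then 29 days into December 2061.
Total: 6 + 29 = 35.

35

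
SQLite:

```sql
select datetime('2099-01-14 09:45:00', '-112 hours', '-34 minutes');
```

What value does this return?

-112 hours from 2099-01-14 09:45:00 is 2099-01-09 17:45:00 (crosses midnight).
-34 minutes from 2099-01-09 17:45:00 is 2099-01-09 17:11:00.

2099-01-09 17:11:00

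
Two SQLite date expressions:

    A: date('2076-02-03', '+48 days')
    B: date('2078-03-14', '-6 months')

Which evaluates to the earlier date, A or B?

A

A = 2076-03-22.
B = 2077-09-14.
A is earlier.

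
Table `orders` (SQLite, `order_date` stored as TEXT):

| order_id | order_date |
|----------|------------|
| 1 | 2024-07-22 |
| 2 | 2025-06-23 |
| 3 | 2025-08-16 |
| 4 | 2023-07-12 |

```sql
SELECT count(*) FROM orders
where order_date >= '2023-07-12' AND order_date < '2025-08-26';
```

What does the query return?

4

Rows in [2023-07-12, 2025-08-26): 2024-07-22, 2025-06-23, 2025-08-16, 2023-07-12 → 4 rows.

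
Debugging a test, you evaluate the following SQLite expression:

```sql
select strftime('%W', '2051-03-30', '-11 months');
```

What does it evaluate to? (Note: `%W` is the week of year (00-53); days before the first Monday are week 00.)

First apply '-11 months': 2051-03-30 → 2050-04-30.
2050-04-30 is a Saturday. SQLite's %W counts Mondays since the year started; the result is 17.

17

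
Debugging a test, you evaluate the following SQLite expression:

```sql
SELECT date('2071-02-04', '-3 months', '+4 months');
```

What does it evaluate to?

2071-03-04

Adding -3 months to 2071-02-04 gives 2070-11-04.
Adding +4 months to 2070-11-04 gives 2071-03-04.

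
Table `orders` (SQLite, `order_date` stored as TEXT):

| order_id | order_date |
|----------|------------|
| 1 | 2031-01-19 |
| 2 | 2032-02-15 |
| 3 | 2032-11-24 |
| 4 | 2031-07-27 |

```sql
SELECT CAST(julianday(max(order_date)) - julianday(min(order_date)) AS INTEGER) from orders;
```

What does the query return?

675

MIN = 2031-01-19, MAX = 2032-11-24.
12 days remain in January 2031 after the 19th (31 − 19).
Full months from February 2031 through October 2032 contribute their day counts.
Then 24 days into November 2032.
Total: 12 + 28 + 31 + 30 + 31 + 30 + 31 + 31 + 30 + 31 + 30 + 31 + 31 + 29 + 31 + 30 + 31 + 30 + 31 + 31 + 30 + 31 + 24 = 675.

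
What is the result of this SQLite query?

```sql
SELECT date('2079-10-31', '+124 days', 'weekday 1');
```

2080-03-04

Applying '+124 days' to 2079-10-31: counting 124 days forward gives 2080-03-03.
`weekday 1` advances to the next Monday; 2080-03-03 is a Sunday, so it moves forward to 2080-03-04.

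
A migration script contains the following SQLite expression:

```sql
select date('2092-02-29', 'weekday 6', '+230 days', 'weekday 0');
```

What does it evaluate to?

2092-10-19

`weekday 6` advances to the next Saturday; 2092-02-29 is a Friday, so it moves forward to 2092-03-01.
Applying '+230 days' to 2092-03-01: counting 230 days forward gives 2092-10-17.
`weekday 0` advances to the next Sunday; 2092-10-17 is a Friday, so it moves forward to 2092-10-19.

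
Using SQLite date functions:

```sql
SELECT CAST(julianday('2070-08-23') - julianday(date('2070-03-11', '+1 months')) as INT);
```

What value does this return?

Adding +1 month to 2070-03-11 gives 2070-04-11.
19 days remain in April 2070 after the 11th (30 − 11).
May 2070: 31 days.
June 2070: 30 days.
July 2070: 31 days.
Then 23 days into August 2070.
Total: 19 + 31 + 30 + 31 + 23 = 134.

134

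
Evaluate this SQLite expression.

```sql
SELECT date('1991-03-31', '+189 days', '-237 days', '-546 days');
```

1989-08-14

Applying '+189 days' to 1991-03-31: counting 189 days forward gives 1991-10-06.
Applying '-237 days' to 1991-10-06: counting 237 days back gives 1991-02-11.
Applying '-546 days' to 1991-02-11: counting 546 days back gives 1989-08-14.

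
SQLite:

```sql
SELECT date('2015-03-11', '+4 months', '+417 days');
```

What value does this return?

2016-08-31

Adding +4 months to 2015-03-11 gives 2015-07-11.
Applying '+417 days' to 2015-07-11: counting 417 days forward gives 2016-08-31.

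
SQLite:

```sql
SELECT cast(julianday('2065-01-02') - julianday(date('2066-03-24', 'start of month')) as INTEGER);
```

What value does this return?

`start of month` rewinds 2066-03-24 to 2066-03-01.
29 days remain in January 2065 after the 2nd (31 − 2).
Full months from February 2065 through February 2066 contribute their day counts.
Then 1 day into March 2066.
Total: 29 + 28 + 31 + 30 + 31 + 30 + 31 + 31 + 30 + 31 + 30 + 31 + 31 + 28 + 1 = 423.
The subtraction is earlier − later, so the result is −423 → -423.

-423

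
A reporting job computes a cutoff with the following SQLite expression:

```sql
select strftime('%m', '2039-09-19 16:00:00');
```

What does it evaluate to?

09

`%m` extracts the 2-digit month (01-12): 09.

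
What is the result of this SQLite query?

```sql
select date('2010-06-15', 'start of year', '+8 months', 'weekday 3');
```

2010-09-01

`start of year` rewinds 2010-06-15 to 2010-01-01.
Adding +8 months to 2010-01-01 gives 2010-09-01.
`weekday 3` advances to the next Wednesday; 2010-09-01 is already a Wednesday, so it stays at 2010-09-01.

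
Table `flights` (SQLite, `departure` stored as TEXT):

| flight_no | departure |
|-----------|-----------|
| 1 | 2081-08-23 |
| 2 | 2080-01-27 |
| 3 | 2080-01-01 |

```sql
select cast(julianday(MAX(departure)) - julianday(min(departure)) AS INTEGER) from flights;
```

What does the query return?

600

MIN = 2080-01-01, MAX = 2081-08-23.
30 days remain in January 2080 after the 1st (31 − 1).
Full months from February 2080 through July 2081 contribute their day counts.
Then 23 days into August 2081.
Total: 30 + 29 + 31 + 30 + 31 + 30 + 31 + 31 + 30 + 31 + 30 + 31 + 31 + 28 + 31 + 30 + 31 + 30 + 31 + 23 = 600.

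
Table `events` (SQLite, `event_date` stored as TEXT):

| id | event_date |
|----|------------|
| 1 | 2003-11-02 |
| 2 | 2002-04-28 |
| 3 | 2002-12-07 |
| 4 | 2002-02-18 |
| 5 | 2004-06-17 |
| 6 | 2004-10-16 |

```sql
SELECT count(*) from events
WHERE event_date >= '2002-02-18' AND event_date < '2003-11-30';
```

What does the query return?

Rows in [2002-02-18, 2003-11-30): 2003-11-02, 2002-04-28, 2002-12-07, 2002-02-18 → 4 rows.

4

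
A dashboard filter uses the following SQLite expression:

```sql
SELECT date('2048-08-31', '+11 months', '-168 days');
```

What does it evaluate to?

2049-02-13

Adding +11 months to 2048-08-31 gives 2049-07-31.
Applying '-168 days' to 2049-07-31: counting 168 days back gives 2049-02-13.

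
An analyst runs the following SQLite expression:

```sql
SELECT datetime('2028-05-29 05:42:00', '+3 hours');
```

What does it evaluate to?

+3 hours from 2028-05-29 05:42:00 is 2028-05-29 08:42:00.

2028-05-29 08:42:00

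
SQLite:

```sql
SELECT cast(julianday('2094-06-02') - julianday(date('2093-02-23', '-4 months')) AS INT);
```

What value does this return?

587

Adding -4 months to 2093-02-23 gives 2092-10-23.
8 days remain in October 2092 after the 23rd (31 − 23).
Full months from November 2092 through May 2094 contribute their day counts.
Then 2 days into June 2094.
Total: 8 + 30 + 31 + 31 + 28 + 31 + 30 + 31 + 30 + 31 + 31 + 30 + 31 + 30 + 31 + 31 + 28 + 31 + 30 + 31 + 2 = 587.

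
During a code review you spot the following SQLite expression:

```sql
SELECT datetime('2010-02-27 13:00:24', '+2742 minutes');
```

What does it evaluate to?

2010-03-01 10:42:24

2742 minutes = 45h 42m; +2742 minutes from 2010-02-27 13:00:24 is 2010-03-01 10:42:24 (crosses midnight).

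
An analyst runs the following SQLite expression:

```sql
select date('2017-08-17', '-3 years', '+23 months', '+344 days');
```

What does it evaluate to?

2017-06-26

Adding -3 years to 2017-08-17 gives 2014-08-17.
Adding +23 months to 2014-08-17 gives 2016-07-17.
Applying '+344 days' to 2016-07-17: counting 344 days forward gives 2017-06-26.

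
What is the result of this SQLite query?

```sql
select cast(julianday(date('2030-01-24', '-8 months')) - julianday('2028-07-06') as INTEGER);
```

Adding -8 months to 2030-01-24 gives 2029-05-24.
25 days remain in July 2028 after the 6th (31 − 6).
Full months from August 2028 through April 2029 contribute their day counts.
Then 24 days into May 2029.
Total: 25 + 31 + 30 + 31 + 30 + 31 + 31 + 28 + 31 + 30 + 24 = 322.

322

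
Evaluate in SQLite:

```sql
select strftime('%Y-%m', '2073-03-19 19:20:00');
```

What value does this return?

2073-03

`%Y-%m` extracts the year-month: 2073-03.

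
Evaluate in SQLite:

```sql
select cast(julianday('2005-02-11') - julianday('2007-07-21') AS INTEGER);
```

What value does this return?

17 days remain in February 2005 after the 11th (28 − 11).
Full months from March 2005 through June 2007 contribute their day counts.
Then 21 days into July 2007.
Total: 17 + 31 + 30 + 31 + 30 + 31 + 31 + 30 + 31 + 30 + 31 + 31 + 28 + 31 + 30 + 31 + 30 + 31 + 31 + 30 + 31 + 30 + 31 + 31 + 28 + 31 + 30 + 31 + 30 + 21 = 890.
The subtraction is earlier − later, so the result is −890 → -890.

-890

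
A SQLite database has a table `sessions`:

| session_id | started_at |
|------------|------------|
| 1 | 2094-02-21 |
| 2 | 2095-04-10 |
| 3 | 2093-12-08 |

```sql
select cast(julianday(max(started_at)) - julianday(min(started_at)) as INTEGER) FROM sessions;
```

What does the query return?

MIN = 2093-12-08, MAX = 2095-04-10.
23 days remain in December 2093 after the 8th (31 − 8).
Full months from January 2094 through March 2095 contribute their day counts.
Then 10 days into April 2095.
Total: 23 + 31 + 28 + 31 + 30 + 31 + 30 + 31 + 31 + 30 + 31 + 30 + 31 + 31 + 28 + 31 + 10 = 488.

488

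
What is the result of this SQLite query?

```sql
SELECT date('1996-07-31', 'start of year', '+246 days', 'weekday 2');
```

`start of year` rewinds 1996-07-31 to 1996-01-01.
Applying '+246 days' to 1996-01-01: counting 246 days forward gives 1996-09-03.
`weekday 2` advances to the next Tuesday; 1996-09-03 is already a Tuesday, so it stays at 1996-09-03.

1996-09-03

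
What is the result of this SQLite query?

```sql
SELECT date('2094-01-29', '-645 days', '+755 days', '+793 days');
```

2096-07-20

Applying '-645 days' to 2094-01-29: counting 645 days back gives 2092-04-24.
Applying '+755 days' to 2092-04-24: counting 755 days forward gives 2094-05-19.
Applying '+793 days' to 2094-05-19: counting 793 days forward gives 2096-07-20.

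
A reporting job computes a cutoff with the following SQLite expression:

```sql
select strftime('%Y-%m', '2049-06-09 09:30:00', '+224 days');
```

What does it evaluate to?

2050-01

First apply '+224 days': 2049-06-09 09:30:00 → 2050-01-19 09:30:00.
`%Y-%m` extracts the year-month: 2050-01.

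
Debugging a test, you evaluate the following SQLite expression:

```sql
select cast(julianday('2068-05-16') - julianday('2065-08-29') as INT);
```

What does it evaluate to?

991

2 days remain in August 2065 after the 29th (31 − 29).
Full months from September 2065 through April 2068 contribute their day counts.
Then 16 days into May 2068.
Total: 2 + 30 + 31 + 30 + 31 + 31 + 28 + 31 + 30 + 31 + 30 + 31 + 31 + 30 + 31 + 30 + 31 + 31 + 28 + 31 + 30 + 31 + 30 + 31 + 31 + 30 + 31 + 30 + 31 + 31 + 29 + 31 + 30 + 16 = 991.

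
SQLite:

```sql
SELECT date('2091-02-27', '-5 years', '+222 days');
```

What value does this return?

2086-10-07

Adding -5 years to 2091-02-27 gives 2086-02-27.
Applying '+222 days' to 2086-02-27: counting 222 days forward gives 2086-10-07.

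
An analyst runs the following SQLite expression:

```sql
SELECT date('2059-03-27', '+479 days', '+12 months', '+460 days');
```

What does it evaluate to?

Applying '+479 days' to 2059-03-27: counting 479 days forward gives 2060-07-18.
Adding +12 months to 2060-07-18 gives 2061-07-18.
Applying '+460 days' to 2061-07-18: counting 460 days forward gives 2062-10-21.

2062-10-21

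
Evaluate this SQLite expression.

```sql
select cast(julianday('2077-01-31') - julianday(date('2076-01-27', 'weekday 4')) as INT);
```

`weekday 4` advances to the next Thursday; 2076-01-27 is a Monday, so it moves forward to 2076-01-30.
1 day remains in January 2076 after the 30th (31 − 30).
Full months from February 2076 through December 2076 contribute their day counts.
Then 31 days into January 2077.
Total: 1 + 29 + 31 + 30 + 31 + 30 + 31 + 31 + 30 + 31 + 30 + 31 + 31 = 367.

367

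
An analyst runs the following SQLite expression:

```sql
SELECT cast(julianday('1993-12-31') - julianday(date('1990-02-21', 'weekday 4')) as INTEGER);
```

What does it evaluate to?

1408

`weekday 4` advances to the next Thursday; 1990-02-21 is a Wednesday, so it moves forward to 1990-02-22.
6 days remain in February 1990 after the 22nd (28 − 22).
Full months from March 1990 through November 1993 contribute their day counts.
Then 31 days into December 1993.
Total: 6 + 31 + 30 + 31 + 30 + 31 + 31 + 30 + 31 + 30 + 31 + 31 + 28 + 31 + 30 + 31 + 30 + 31 + 31 + 30 + 31 + 30 + 31 + 31 + 29 + 31 + 30 + 31 + 30 + 31 + 31 + 30 + 31 + 30 + 31 + 31 + 28 + 31 + 30 + 31 + 30 + 31 + 31 + 30 + 31 + 30 + 31 = 1408.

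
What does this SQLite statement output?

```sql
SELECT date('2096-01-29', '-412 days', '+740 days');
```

2096-12-22

Applying '-412 days' to 2096-01-29: counting 412 days back gives 2094-12-13.
Applying '+740 days' to 2094-12-13: counting 740 days forward gives 2096-12-22.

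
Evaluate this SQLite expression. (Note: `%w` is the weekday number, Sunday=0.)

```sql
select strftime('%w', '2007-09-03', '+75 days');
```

First apply '+75 days': 2007-09-03 → 2007-11-17.
2007-11-17 is a Saturday; with Sunday=0 that is 6.

6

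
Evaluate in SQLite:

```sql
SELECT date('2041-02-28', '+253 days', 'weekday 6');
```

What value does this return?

2041-11-09

Applying '+253 days' to 2041-02-28: counting 253 days forward gives 2041-11-08.
`weekday 6` advances to the next Saturday; 2041-11-08 is a Friday, so it moves forward to 2041-11-09.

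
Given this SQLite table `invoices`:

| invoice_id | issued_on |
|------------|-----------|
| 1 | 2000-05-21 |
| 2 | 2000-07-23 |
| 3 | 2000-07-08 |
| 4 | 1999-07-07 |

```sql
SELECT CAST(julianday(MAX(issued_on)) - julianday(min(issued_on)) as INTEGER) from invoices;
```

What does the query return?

382

MIN = 1999-07-07, MAX = 2000-07-23.
24 days remain in July 1999 after the 7th (31 − 7).
Full months from August 1999 through June 2000 contribute their day counts.
Then 23 days into July 2000.
Total: 24 + 31 + 30 + 31 + 30 + 31 + 31 + 29 + 31 + 30 + 31 + 30 + 23 = 382.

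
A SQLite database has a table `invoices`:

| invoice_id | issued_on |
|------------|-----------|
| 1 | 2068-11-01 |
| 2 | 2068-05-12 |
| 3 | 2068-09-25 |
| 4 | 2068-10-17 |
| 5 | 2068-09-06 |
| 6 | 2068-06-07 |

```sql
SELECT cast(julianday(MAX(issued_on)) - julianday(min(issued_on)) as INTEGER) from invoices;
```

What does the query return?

MIN = 2068-05-12, MAX = 2068-11-01.
19 days remain in May 2068 after the 12th (31 − 12).
June 2068: 30 days.
July 2068: 31 days.
August 2068: 31 days.
September 2068: 30 days.
October 2068: 31 days.
Then 1 day into November 2068.
Total: 19 + 30 + 31 + 31 + 30 + 31 + 1 = 173.

173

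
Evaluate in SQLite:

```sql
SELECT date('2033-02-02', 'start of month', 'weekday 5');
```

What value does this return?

`start of month` rewinds 2033-02-02 to 2033-02-01.
`weekday 5` advances to the next Friday; 2033-02-01 is a Tuesday, so it moves forward to 2033-02-04.

2033-02-04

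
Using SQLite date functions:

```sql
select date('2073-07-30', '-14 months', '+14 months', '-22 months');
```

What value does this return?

2071-09-30

Adding -14 months to 2073-07-30 gives 2072-05-30.
Adding +14 months to 2072-05-30 gives 2073-07-30.
Adding -22 months to 2073-07-30 gives 2071-09-30.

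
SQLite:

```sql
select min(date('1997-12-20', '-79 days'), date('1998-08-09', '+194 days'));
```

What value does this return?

1997-10-02

date('1997-12-20', '-79 days') → 1997-10-02.
date('1998-08-09', '+194 days') → 1999-02-19.
Earlier of the two is 1997-10-02.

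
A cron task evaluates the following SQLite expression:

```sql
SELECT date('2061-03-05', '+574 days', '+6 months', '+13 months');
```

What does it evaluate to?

Applying '+574 days' to 2061-03-05: counting 574 days forward gives 2062-09-30.
Adding +6 months to 2062-09-30 gives 2063-03-30.
Adding +13 months to 2063-03-30 gives 2064-04-30.

2064-04-30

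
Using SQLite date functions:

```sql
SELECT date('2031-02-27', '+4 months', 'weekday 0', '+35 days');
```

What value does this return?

Adding +4 months to 2031-02-27 gives 2031-06-27.
`weekday 0` advances to the next Sunday; 2031-06-27 is a Friday, so it moves forward to 2031-06-29.
June 2031 has 30 days; 1 remain after the 29th, so 2 days reach 2031-07-01.
July 2031 has 31 days; 30 remain after the 1st, so 31 days reach 2031-08-01.
Advancing 2 more days within August lands on 2031-08-03.

2031-08-03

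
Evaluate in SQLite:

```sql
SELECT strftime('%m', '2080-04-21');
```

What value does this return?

`%m` extracts the 2-digit month (01-12): 04.

04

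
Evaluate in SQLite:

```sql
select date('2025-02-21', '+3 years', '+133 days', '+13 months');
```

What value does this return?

Adding +3 years to 2025-02-21 gives 2028-02-21.
Applying '+133 days' to 2028-02-21: counting 133 days forward gives 2028-07-03.
Adding +13 months to 2028-07-03 gives 2029-08-03.

2029-08-03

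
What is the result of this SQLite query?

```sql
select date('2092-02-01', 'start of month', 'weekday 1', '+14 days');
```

2092-02-18

`start of month` rewinds 2092-02-01 to 2092-02-01.
`weekday 1` advances to the next Monday; 2092-02-01 is a Friday, so it moves forward to 2092-02-04.
Advancing 14 more days within February lands on 2092-02-18.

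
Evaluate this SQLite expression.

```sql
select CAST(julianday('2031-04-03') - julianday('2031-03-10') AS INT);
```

24

21 days remain in March 2031 after the 10th (31 − 10).
Then 3 days into April 2031.
Total: 21 + 3 = 24.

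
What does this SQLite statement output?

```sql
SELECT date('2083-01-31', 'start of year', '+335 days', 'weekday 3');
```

2083-12-08

`start of year` rewinds 2083-01-31 to 2083-01-01.
Applying '+335 days' to 2083-01-01: counting 335 days forward gives 2083-12-02.
`weekday 3` advances to the next Wednesday; 2083-12-02 is a Thursday, so it moves forward to 2083-12-08.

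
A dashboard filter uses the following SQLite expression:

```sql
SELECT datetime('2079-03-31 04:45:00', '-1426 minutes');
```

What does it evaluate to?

1426 minutes = 23h 46m; -1426 minutes from 2079-03-31 04:45:00 is 2079-03-30 04:59:00 (crosses midnight).

2079-03-30 04:59:00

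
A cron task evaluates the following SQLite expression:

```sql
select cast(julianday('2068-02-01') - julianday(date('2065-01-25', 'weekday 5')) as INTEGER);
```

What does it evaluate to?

1097

`weekday 5` advances to the next Friday; 2065-01-25 is a Sunday, so it moves forward to 2065-01-30.
1 day remains in January 2065 after the 30th (31 − 30).
Full months from February 2065 through January 2068 contribute their day counts.
Then 1 day into February 2068.
Total: 1 + 28 + 31 + 30 + 31 + 30 + 31 + 31 + 30 + 31 + 30 + 31 + 31 + 28 + 31 + 30 + 31 + 30 + 31 + 31 + 30 + 31 + 30 + 31 + 31 + 28 + 31 + 30 + 31 + 30 + 31 + 31 + 30 + 31 + 30 + 31 + 31 + 1 = 1097.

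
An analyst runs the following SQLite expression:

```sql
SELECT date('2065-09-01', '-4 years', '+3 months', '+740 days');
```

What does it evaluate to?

Adding -4 years to 2065-09-01 gives 2061-09-01.
Adding +3 months to 2061-09-01 gives 2061-12-01.
Applying '+740 days' to 2061-12-01: counting 740 days forward gives 2063-12-11.

2063-12-11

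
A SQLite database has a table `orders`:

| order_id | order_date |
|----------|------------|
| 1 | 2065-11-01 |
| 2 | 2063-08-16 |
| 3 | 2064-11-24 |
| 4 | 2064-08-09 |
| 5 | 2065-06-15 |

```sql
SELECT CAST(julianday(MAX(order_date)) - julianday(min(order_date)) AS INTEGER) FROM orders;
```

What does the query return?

808

MIN = 2063-08-16, MAX = 2065-11-01.
15 days remain in August 2063 after the 16th (31 − 16).
Full months from September 2063 through October 2065 contribute their day counts.
Then 1 day into November 2065.
Total: 15 + 30 + 31 + 30 + 31 + 31 + 29 + 31 + 30 + 31 + 30 + 31 + 31 + 30 + 31 + 30 + 31 + 31 + 28 + 31 + 30 + 31 + 30 + 31 + 31 + 30 + 31 + 1 = 808.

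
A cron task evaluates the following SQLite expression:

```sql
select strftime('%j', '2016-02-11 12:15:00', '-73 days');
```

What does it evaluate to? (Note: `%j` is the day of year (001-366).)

334

First apply '-73 days': 2016-02-11 12:15:00 → 2015-11-30 12:15:00.
Day-of-year for 2015-11-30: days since 2015-01-01 inclusive = 334, zero-padded to 334.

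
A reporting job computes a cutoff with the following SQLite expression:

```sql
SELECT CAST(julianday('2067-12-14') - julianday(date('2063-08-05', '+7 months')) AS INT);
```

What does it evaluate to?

1379

Adding +7 months to 2063-08-05 gives 2064-03-05.
26 days remain in March 2064 after the 5th (31 − 5).
Full months from April 2064 through November 2067 contribute their day counts.
Then 14 days into December 2067.
Total: 26 + 30 + 31 + 30 + 31 + 31 + 30 + 31 + 30 + 31 + 31 + 28 + 31 + 30 + 31 + 30 + 31 + 31 + 30 + 31 + 30 + 31 + 31 + 28 + 31 + 30 + 31 + 30 + 31 + 31 + 30 + 31 + 30 + 31 + 31 + 28 + 31 + 30 + 31 + 30 + 31 + 31 + 30 + 31 + 30 + 14 = 1379.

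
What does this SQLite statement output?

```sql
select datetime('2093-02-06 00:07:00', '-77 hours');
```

-77 hours from 2093-02-06 00:07:00 is 2093-02-02 19:07:00 (crosses midnight).

2093-02-02 19:07:00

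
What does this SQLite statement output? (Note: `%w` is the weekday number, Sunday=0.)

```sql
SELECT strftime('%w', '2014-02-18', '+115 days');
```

First apply '+115 days': 2014-02-18 → 2014-06-13.
2014-06-13 is a Friday; with Sunday=0 that is 5.

5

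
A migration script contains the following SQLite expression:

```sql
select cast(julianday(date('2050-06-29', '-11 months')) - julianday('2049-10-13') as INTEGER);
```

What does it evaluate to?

-76

Adding -11 months to 2050-06-29 gives 2049-07-29.
2 days remain in July 2049 after the 29th (31 − 29).
August 2049: 31 days.
September 2049: 30 days.
Then 13 days into October 2049.
Total: 2 + 31 + 30 + 13 = 76.
The subtraction is earlier − later, so the result is −76 → -76.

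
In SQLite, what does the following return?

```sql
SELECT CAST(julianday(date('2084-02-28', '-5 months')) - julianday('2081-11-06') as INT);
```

691

Adding -5 months to 2084-02-28 gives 2083-09-28.
24 days remain in November 2081 after the 6th (30 − 6).
Full months from December 2081 through August 2083 contribute their day counts.
Then 28 days into September 2083.
Total: 24 + 31 + 31 + 28 + 31 + 30 + 31 + 30 + 31 + 31 + 30 + 31 + 30 + 31 + 31 + 28 + 31 + 30 + 31 + 30 + 31 + 31 + 28 = 691.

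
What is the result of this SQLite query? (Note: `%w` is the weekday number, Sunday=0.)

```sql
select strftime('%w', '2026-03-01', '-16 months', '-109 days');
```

1

First apply '-16 months', '-109 days': 2026-03-01 → 2024-07-15.
2024-07-15 is a Monday; with Sunday=0 that is 1.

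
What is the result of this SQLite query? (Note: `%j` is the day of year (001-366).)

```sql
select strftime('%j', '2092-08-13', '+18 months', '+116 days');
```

160

First apply '+18 months', '+116 days': 2092-08-13 → 2094-06-09.
Day-of-year for 2094-06-09: days since 2094-01-01 inclusive = 160, zero-padded to 160.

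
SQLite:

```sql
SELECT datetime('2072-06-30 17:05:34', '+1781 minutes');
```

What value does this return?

1781 minutes = 29h 41m; +1781 minutes from 2072-06-30 17:05:34 is 2072-07-01 22:46:34 (crosses midnight).

2072-07-01 22:46:34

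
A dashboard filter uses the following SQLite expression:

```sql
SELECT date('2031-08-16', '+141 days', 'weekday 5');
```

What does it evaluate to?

Applying '+141 days' to 2031-08-16: counting 141 days forward gives 2032-01-04.
`weekday 5` advances to the next Friday; 2032-01-04 is a Sunday, so it moves forward to 2032-01-09.

2032-01-09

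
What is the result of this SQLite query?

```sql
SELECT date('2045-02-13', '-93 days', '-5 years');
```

Applying '-93 days' to 2045-02-13: counting 93 days back gives 2044-11-12.
Adding -5 years to 2044-11-12 gives 2039-11-12.

2039-11-12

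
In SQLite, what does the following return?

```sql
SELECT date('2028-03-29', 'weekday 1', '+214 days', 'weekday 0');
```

`weekday 1` advances to the next Monday; 2028-03-29 is a Wednesday, so it moves forward to 2028-04-03.
Applying '+214 days' to 2028-04-03: counting 214 days forward gives 2028-11-03.
`weekday 0` advances to the next Sunday; 2028-11-03 is a Friday, so it moves forward to 2028-11-05.

2028-11-05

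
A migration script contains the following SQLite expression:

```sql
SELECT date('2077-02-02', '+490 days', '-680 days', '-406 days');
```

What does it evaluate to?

2075-06-17

Applying '+490 days' to 2077-02-02: counting 490 days forward gives 2078-06-07.
Applying '-680 days' to 2078-06-07: counting 680 days back gives 2076-07-27.
Applying '-406 days' to 2076-07-27: counting 406 days back gives 2075-06-17.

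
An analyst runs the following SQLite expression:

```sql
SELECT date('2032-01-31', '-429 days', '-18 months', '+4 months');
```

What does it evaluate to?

Applying '-429 days' to 2032-01-31: counting 429 days back gives 2030-11-28.
Adding -18 months to 2030-11-28 gives 2029-05-28.
Adding +4 months to 2029-05-28 gives 2029-09-28.

2029-09-28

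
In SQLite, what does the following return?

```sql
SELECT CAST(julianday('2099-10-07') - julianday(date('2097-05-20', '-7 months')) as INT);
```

1082

Adding -7 months to 2097-05-20 gives 2096-10-20.
11 days remain in October 2096 after the 20th (31 − 20).
Full months from November 2096 through September 2099 contribute their day counts.
Then 7 days into October 2099.
Total: 11 + 30 + 31 + 31 + 28 + 31 + 30 + 31 + 30 + 31 + 31 + 30 + 31 + 30 + 31 + 31 + 28 + 31 + 30 + 31 + 30 + 31 + 31 + 30 + 31 + 30 + 31 + 31 + 28 + 31 + 30 + 31 + 30 + 31 + 31 + 30 + 7 = 1082.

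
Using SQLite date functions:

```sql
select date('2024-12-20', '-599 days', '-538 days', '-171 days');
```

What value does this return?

2021-05-22

Applying '-599 days' to 2024-12-20: counting 599 days back gives 2023-05-01.
Applying '-538 days' to 2023-05-01: counting 538 days back gives 2021-11-09.
Applying '-171 days' to 2021-11-09: counting 171 days back gives 2021-05-22.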